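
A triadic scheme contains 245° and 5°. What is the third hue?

A triad spaces three hues 120° apart.
The full set is {5°, 125°, 245°}.

125°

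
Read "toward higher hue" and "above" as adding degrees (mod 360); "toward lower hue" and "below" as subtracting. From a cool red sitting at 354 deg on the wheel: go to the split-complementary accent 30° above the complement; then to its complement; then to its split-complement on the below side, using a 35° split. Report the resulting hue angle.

169°

+210° (split-comp 30° ↑): 354 + 210 = 564 → 564 − 360 = 204°
+180° (complement): 204 + 180 = 384 → 384 − 360 = 24°
+145° (split-comp 35° ↓): 24 + 145 = 169°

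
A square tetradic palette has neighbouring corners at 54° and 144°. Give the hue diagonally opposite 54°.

A square tetradic scheme places four hues 90° apart; opposite corners are 180° apart.
54 + 180 = 234°

234°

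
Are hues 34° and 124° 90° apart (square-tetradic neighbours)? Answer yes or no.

yes

Angular distance: |34 − 124| = 90 = 90°.
90° apart (square-tetradic neighbours) requires 90°.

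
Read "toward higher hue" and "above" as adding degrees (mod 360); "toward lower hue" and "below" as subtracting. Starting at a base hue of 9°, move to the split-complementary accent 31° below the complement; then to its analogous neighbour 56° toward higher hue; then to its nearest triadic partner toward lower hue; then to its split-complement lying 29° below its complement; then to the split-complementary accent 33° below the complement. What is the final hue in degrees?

9 + 149 = 158°   (split-comp 31° ↓)
158 + 56 = 214°   (analog 56° ↑)
214 − 120 = 94°   (triadic ↓)
94 + 151 = 245°   (split-comp 29° ↓)
245 + 147 = 392 → 392 − 360 = 32°   (split-comp 33° ↓)

32°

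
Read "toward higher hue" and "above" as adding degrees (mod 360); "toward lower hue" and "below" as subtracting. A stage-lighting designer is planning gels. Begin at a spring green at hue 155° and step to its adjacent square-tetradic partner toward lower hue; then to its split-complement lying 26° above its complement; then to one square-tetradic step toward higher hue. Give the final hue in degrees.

1°

155 − 90 = 65°   (square ↓)
65 + 206 = 271°   (split-comp 26° ↑)
271 + 90 = 361 → 361 − 360 = 1°   (square ↑)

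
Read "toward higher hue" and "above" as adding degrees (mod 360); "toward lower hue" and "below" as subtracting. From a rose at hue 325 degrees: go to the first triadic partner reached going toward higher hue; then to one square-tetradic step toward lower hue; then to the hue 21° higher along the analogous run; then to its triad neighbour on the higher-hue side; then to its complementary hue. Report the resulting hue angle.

325 + 120 = 445 → 445 − 360 = 85°   (triadic ↑)
85 − 90 = -5 → -5 + 360 = 355°   (square ↓)
355 + 21 = 376 → 376 − 360 = 16°   (analog 21° ↑)
16 + 120 = 136°   (triadic ↑)
136 + 180 = 316°   (complement)

316°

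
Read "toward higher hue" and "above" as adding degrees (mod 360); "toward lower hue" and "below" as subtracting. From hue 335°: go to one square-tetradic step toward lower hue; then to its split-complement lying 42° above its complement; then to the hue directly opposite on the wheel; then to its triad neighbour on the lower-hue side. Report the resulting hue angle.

square ↓ −90°: 335 − 90 = 245°
split-comp 42° ↑ +222°: 245 + 222 = 467 → 467 − 360 = 107°
complement +180°: 107 + 180 = 287°
triadic ↓ −120°: 287 − 120 = 167°

167°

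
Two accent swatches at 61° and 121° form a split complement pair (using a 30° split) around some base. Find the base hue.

The accents sit 30° either side of the complement, so the complement is their short-arc midpoint on the wheel.
Short-arc midpoint of 61° and 121°: 91°.
Base is 180° from the complement: 91 − 180 = -89 → -89 + 360 = 271°

271°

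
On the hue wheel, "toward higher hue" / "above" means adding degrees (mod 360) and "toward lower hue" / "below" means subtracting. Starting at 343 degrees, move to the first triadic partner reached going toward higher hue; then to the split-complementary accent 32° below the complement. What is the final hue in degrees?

251°

343 + 120 = 463 → 463 − 360 = 103°   (triadic ↑)
103 + 148 = 251°   (split-comp 32° ↓)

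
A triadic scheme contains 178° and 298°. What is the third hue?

A triad spaces three hues 120° apart.
The full set is {58°, 178°, 298°}.

58°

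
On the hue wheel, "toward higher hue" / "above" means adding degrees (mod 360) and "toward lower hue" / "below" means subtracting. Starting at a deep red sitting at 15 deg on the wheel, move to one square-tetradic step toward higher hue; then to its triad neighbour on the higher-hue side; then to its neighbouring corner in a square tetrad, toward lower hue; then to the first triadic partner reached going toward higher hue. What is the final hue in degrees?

255°

square ↑ +90°: 15 + 90 = 105°
triadic ↑ +120°: 105 + 120 = 225°
square ↓ −90°: 225 − 90 = 135°
triadic ↑ +120°: 135 + 120 = 255°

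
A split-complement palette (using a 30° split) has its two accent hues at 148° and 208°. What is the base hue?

358°

The accents sit 30° either side of the complement, so the complement is their short-arc midpoint on the wheel.
Short-arc midpoint of 148° and 208°: 178°.
Base is 180° from the complement: 178 − 180 = -2 → -2 + 360 = 358°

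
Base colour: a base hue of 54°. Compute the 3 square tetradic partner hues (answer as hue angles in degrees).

144°, 234°, and 324°

54 + 90 = 144°
54 + 180 = 234°
54 + 270 = 324°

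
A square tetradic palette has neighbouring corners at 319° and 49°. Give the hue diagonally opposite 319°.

139°

A square tetradic scheme places four hues 90° apart; opposite corners are 180° apart.
319 + 180 = 499 → 499 − 360 = 139°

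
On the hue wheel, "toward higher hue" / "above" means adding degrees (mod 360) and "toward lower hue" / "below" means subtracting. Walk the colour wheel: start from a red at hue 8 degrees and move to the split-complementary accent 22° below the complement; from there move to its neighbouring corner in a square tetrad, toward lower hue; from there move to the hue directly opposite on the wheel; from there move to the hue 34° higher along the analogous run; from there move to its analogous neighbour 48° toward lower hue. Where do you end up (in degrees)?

242°

split-comp 22° ↓ +158°: 8 + 158 = 166°
square ↓ −90°: 166 − 90 = 76°
complement +180°: 76 + 180 = 256°
analog 34° ↑ +34°: 256 + 34 = 290°
analog 48° ↓ −48°: 290 − 48 = 242°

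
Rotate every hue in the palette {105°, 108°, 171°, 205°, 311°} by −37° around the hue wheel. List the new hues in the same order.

68°, 71°, 134°, 168°, 274°

105 − 37 = 68°
108 − 37 = 71°
171 − 37 = 134°
205 − 37 = 168°
311 − 37 = 274°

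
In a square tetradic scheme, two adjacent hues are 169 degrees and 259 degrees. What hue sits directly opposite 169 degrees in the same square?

349°

A square tetradic scheme places four hues 90° apart; opposite corners are 180° apart.
169 + 180 = 349°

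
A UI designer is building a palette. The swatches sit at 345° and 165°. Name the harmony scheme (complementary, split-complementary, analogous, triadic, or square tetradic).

Sort the hues: 165°, 345°.
Successive gaps around the wheel: 180°, 180°.
Two hues 180° apart are complementary.

complementary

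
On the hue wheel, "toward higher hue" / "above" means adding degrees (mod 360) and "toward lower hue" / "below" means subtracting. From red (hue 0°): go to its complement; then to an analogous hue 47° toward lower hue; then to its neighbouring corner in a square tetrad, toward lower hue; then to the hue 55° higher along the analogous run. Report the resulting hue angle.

0 + 180 = 180°   (complement)
180 − 47 = 133°   (analog 47° ↓)
133 − 90 = 43°   (square ↓)
43 + 55 = 98°   (analog 55° ↑)

98°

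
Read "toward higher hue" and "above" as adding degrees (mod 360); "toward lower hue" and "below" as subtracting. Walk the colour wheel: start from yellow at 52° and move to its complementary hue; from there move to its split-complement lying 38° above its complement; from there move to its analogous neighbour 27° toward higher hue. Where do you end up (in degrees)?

52 + 180 = 232°   (complement)
232 + 218 = 450 → 450 − 360 = 90°   (split-comp 38° ↑)
90 + 27 = 117°   (analog 27° ↑)

117°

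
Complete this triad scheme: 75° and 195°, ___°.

315°

A triad places three hues 120° apart.
The full set through 75° is {75°, 195°, 315°}.
Given {75°, 195°}, the missing hue is 315°.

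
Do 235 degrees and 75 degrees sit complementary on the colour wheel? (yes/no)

no

Angular distance: |235 − 75| = 160 = 160°.
Complementary requires 180°.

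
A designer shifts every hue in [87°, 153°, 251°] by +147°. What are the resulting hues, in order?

234°, 300°, 38°

87 + 147 = 234°
153 + 147 = 300°
251 + 147 = 398 → 398 − 360 = 38°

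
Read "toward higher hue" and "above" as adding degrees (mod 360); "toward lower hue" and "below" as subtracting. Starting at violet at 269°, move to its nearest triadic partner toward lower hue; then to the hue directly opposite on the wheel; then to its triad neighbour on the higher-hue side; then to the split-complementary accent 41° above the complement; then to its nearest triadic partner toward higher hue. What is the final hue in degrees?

70°

triadic ↓ −120°: 269 − 120 = 149°
complement +180°: 149 + 180 = 329°
triadic ↑ +120°: 329 + 120 = 449 → 449 − 360 = 89°
split-comp 41° ↑ +221°: 89 + 221 = 310°
triadic ↑ +120°: 310 + 120 = 430 → 430 − 360 = 70°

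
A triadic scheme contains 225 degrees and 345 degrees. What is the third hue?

A triad spaces three hues 120° apart.
The full set is {105°, 225°, 345°}.

105°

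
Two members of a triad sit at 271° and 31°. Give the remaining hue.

A triad spaces three hues 120° apart.
The full set is {31°, 151°, 271°}.

151°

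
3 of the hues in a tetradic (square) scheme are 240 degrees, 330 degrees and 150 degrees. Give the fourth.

A square tetradic scheme places four hues every 90°.
The full set through 150° is {60°, 150°, 240°, 330°}.
Given {150°, 240°, 330°}, the missing hue is 60°.

60°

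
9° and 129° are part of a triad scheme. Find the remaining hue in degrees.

A triad places three hues 120° apart.
The full set through 9° is {9°, 129°, 249°}.
Given {9°, 129°}, the missing hue is 249°.

249°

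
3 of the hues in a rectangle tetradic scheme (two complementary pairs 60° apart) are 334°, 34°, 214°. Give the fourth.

A rectangular tetradic uses two complementary pairs 60° apart: offsets 0°, 60°, 180°, 240°.
Among {34°, 214°, 334°}, 34° and 214° are a 180° pair.
The remaining hue 334° needs its own complement: 334 + 180 = 514 → 514 − 360 = 154°

154°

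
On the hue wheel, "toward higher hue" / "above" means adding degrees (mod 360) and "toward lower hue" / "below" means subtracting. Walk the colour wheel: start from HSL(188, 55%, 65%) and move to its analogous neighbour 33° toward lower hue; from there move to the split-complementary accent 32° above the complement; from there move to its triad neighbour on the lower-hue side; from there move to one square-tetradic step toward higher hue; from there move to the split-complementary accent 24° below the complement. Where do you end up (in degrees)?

188 − 33 = 155°   (analog 33° ↓)
155 + 212 = 367 → 367 − 360 = 7°   (split-comp 32° ↑)
7 − 120 = -113 → -113 + 360 = 247°   (triadic ↓)
247 + 90 = 337°   (square ↑)
337 + 156 = 493 → 493 − 360 = 133°   (split-comp 24° ↓)

133°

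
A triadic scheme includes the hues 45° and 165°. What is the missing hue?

285°

A triad places three hues 120° apart.
The full set through 45° is {45°, 165°, 285°}.
Given {45°, 165°}, the missing hue is 285°.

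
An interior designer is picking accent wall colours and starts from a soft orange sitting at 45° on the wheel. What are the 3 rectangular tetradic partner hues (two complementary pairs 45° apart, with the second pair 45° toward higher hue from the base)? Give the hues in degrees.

90°, 225°, 270°

A rectangular tetradic uses two complementary pairs 45° apart: offsets 0°, 45°, 180°, 225°.
45 + 45 = 90°
45 + 180 = 225°
45 + 225 = 270°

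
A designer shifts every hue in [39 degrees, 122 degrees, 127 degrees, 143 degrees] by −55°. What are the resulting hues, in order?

344°, 67°, 72°, 88°

39 − 55 = -16 → -16 + 360 = 344°
122 − 55 = 67°
127 − 55 = 72°
143 − 55 = 88°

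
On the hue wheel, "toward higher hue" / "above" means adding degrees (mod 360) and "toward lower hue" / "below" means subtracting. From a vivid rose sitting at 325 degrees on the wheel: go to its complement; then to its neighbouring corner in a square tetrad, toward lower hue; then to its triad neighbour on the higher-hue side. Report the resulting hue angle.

complement +180°: 325 + 180 = 505 → 505 − 360 = 145°
square ↓ −90°: 145 − 90 = 55°
triadic ↑ +120°: 55 + 120 = 175°

175°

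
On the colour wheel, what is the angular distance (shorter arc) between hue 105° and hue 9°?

|105 − 9| = 96.
96 ≤ 180, so the shorter arc is 96°.

96°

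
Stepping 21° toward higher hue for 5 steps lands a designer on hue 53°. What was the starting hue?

5 steps of 21° (toward higher hue) give a net shift of +105°.
Start = end − shift: 53 − 105 = -52 → -52 + 360 = 308°

308°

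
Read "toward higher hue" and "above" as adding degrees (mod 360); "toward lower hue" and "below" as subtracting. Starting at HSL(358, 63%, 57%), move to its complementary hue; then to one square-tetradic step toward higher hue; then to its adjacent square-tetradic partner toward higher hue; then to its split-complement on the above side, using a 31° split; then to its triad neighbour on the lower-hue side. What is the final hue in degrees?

+180° (complement): 358 + 180 = 538 → 538 − 360 = 178°
+90° (square ↑): 178 + 90 = 268°
+90° (square ↑): 268 + 90 = 358°
+211° (split-comp 31° ↑): 358 + 211 = 569 → 569 − 360 = 209°
−120° (triadic ↓): 209 − 120 = 89°

89°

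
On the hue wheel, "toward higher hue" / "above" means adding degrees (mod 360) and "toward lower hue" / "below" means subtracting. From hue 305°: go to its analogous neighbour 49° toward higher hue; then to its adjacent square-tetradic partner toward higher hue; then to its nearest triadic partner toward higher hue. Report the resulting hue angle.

+49° (analog 49° ↑): 305 + 49 = 354°
+90° (square ↑): 354 + 90 = 444 → 444 − 360 = 84°
+120° (triadic ↑): 84 + 120 = 204°

204°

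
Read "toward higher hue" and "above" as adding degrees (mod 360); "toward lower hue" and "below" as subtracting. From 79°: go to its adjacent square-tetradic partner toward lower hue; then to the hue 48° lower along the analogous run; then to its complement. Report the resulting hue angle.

−90° (square ↓): 79 − 90 = -11 → -11 + 360 = 349°
−48° (analog 48° ↓): 349 − 48 = 301°
+180° (complement): 301 + 180 = 481 → 481 − 360 = 121°

121°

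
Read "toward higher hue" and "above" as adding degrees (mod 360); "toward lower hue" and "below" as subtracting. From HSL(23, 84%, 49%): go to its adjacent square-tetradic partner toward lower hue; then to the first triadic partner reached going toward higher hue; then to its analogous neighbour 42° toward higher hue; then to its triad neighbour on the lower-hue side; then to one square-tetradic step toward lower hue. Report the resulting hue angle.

245°

23 − 90 = -67 → -67 + 360 = 293°   (square ↓)
293 + 120 = 413 → 413 − 360 = 53°   (triadic ↑)
53 + 42 = 95°   (analog 42° ↑)
95 − 120 = -25 → -25 + 360 = 335°   (triadic ↓)
335 − 90 = 245°   (square ↓)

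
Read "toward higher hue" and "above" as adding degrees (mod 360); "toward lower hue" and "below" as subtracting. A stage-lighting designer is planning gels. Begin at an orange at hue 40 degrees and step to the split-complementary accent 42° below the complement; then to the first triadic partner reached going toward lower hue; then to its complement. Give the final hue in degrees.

238°

40 + 138 = 178°   (split-comp 42° ↓)
178 − 120 = 58°   (triadic ↓)
58 + 180 = 238°   (complement)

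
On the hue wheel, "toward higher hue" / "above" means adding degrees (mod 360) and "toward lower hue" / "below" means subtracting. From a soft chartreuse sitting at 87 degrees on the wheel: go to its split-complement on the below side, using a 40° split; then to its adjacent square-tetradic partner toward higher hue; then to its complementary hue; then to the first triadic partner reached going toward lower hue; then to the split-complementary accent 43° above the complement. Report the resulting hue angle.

87 + 140 = 227°   (split-comp 40° ↓)
227 + 90 = 317°   (square ↑)
317 + 180 = 497 → 497 − 360 = 137°   (complement)
137 − 120 = 17°   (triadic ↓)
17 + 223 = 240°   (split-comp 43° ↑)

240°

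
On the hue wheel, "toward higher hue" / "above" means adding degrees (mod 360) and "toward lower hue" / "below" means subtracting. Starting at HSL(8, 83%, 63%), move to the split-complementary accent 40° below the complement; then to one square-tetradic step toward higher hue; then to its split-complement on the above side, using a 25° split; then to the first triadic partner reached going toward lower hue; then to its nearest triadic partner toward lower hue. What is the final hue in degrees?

split-comp 40° ↓ +140°: 8 + 140 = 148°
square ↑ +90°: 148 + 90 = 238°
split-comp 25° ↑ +205°: 238 + 205 = 443 → 443 − 360 = 83°
triadic ↓ −120°: 83 − 120 = -37 → -37 + 360 = 323°
triadic ↓ −120°: 323 − 120 = 203°

203°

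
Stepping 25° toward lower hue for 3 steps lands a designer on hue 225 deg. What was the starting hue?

3 steps of 25° (toward lower hue) give a net shift of −75°.
Start = end − shift: 225 + 75 = 300°

300°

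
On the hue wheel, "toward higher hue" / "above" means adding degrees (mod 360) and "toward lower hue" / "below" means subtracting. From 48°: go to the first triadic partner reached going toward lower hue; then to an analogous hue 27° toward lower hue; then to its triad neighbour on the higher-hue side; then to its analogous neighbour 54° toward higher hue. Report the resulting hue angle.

48 − 120 = -72 → -72 + 360 = 288°   (triadic ↓)
288 − 27 = 261°   (analog 27° ↓)
261 + 120 = 381 → 381 − 360 = 21°   (triadic ↑)
21 + 54 = 75°   (analog 54° ↑)

75°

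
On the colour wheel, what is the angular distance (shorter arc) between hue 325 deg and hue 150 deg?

175°

|325 − 150| = 175.
175 ≤ 180, so the shorter arc is 175°.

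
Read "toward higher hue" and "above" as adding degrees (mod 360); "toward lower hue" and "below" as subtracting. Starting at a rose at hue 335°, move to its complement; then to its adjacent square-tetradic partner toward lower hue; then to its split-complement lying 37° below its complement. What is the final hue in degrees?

208°

+180° (complement): 335 + 180 = 515 → 515 − 360 = 155°
−90° (square ↓): 155 − 90 = 65°
+143° (split-comp 37° ↓): 65 + 143 = 208°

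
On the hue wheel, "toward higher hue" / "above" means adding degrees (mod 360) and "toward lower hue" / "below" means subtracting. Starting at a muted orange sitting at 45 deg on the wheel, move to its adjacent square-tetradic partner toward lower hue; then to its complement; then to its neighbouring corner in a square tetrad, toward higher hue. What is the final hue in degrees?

45 − 90 = -45 → -45 + 360 = 315°   (square ↓)
315 + 180 = 495 → 495 − 360 = 135°   (complement)
135 + 90 = 225°   (square ↑)

225°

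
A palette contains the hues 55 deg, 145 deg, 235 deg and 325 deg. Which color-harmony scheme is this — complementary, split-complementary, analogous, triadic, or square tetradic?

Sort the hues: 55°, 145°, 235°, 325°.
Successive gaps around the wheel: 90°, 90°, 90°, 90°.
Four hues every 90° form a square tetradic scheme.

square tetradic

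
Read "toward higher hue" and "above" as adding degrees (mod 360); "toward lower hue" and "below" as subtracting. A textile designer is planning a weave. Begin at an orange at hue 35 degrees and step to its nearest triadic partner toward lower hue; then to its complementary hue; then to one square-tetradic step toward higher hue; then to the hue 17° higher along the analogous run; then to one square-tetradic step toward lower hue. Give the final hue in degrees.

112°

triadic ↓ −120°: 35 − 120 = -85 → -85 + 360 = 275°
complement +180°: 275 + 180 = 455 → 455 − 360 = 95°
square ↑ +90°: 95 + 90 = 185°
analog 17° ↑ +17°: 185 + 17 = 202°
square ↓ −90°: 202 − 90 = 112°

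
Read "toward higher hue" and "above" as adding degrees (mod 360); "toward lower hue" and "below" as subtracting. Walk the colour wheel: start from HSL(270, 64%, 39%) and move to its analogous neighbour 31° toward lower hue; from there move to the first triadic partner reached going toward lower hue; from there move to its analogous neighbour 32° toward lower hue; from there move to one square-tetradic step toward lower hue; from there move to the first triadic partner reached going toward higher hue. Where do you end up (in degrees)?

−31° (analog 31° ↓): 270 − 31 = 239°
−120° (triadic ↓): 239 − 120 = 119°
−32° (analog 32° ↓): 119 − 32 = 87°
−90° (square ↓): 87 − 90 = -3 → -3 + 360 = 357°
+120° (triadic ↑): 357 + 120 = 477 → 477 − 360 = 117°

117°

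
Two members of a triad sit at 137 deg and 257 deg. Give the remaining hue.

A triad spaces three hues 120° apart.
The full set is {17°, 137°, 257°}.

17°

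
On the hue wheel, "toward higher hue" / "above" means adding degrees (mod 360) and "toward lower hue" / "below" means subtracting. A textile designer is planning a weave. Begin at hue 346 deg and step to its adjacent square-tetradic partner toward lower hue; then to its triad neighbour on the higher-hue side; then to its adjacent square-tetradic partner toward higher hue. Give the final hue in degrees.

106°

−90° (square ↓): 346 − 90 = 256°
+120° (triadic ↑): 256 + 120 = 376 → 376 − 360 = 16°
+90° (square ↑): 16 + 90 = 106°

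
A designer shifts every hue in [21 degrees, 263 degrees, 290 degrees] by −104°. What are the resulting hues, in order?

277°, 159°, 186°

21 − 104 = -83 → -83 + 360 = 277°
263 − 104 = 159°
290 − 104 = 186°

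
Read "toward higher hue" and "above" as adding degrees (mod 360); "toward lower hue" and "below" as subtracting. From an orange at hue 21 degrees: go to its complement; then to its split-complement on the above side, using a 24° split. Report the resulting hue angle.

45°

+180° (complement): 21 + 180 = 201°
+204° (split-comp 24° ↑): 201 + 204 = 405 → 405 − 360 = 45°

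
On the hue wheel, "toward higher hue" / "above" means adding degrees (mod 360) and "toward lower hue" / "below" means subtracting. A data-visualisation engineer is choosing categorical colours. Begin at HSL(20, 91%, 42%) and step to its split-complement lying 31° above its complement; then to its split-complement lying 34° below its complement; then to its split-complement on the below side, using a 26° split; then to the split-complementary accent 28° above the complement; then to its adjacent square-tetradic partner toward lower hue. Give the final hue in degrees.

+211° (split-comp 31° ↑): 20 + 211 = 231°
+146° (split-comp 34° ↓): 231 + 146 = 377 → 377 − 360 = 17°
+154° (split-comp 26° ↓): 17 + 154 = 171°
+208° (split-comp 28° ↑): 171 + 208 = 379 → 379 − 360 = 19°
−90° (square ↓): 19 − 90 = -71 → -71 + 360 = 289°

289°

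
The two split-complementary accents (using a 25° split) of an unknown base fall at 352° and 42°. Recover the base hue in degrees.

197°

The accents sit 25° either side of the complement, so the complement is their short-arc midpoint on the wheel.
Short-arc midpoint of 352° and 42°: 17°.
Base is 180° from the complement: 17 − 180 = -163 → -163 + 360 = 197°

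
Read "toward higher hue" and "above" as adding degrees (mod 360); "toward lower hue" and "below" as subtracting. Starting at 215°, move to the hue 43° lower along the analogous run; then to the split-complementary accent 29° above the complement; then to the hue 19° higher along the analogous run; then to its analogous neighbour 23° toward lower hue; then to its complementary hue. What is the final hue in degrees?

197°

analog 43° ↓ −43°: 215 − 43 = 172°
split-comp 29° ↑ +209°: 172 + 209 = 381 → 381 − 360 = 21°
analog 19° ↑ +19°: 21 + 19 = 40°
analog 23° ↓ −23°: 40 − 23 = 17°
complement +180°: 17 + 180 = 197°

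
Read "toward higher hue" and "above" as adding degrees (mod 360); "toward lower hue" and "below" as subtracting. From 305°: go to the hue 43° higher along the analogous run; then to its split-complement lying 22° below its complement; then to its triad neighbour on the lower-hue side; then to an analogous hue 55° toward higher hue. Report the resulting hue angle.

81°

305 + 43 = 348°   (analog 43° ↑)
348 + 158 = 506 → 506 − 360 = 146°   (split-comp 22° ↓)
146 − 120 = 26°   (triadic ↓)
26 + 55 = 81°   (analog 55° ↑)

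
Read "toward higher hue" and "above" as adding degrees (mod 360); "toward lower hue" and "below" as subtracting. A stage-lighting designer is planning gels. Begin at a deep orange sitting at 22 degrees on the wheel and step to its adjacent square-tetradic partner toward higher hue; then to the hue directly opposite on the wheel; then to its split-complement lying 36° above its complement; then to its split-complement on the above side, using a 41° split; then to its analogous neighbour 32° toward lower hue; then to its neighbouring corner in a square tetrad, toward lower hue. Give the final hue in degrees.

247°

22 + 90 = 112°   (square ↑)
112 + 180 = 292°   (complement)
292 + 216 = 508 → 508 − 360 = 148°   (split-comp 36° ↑)
148 + 221 = 369 → 369 − 360 = 9°   (split-comp 41° ↑)
9 − 32 = -23 → -23 + 360 = 337°   (analog 32° ↓)
337 − 90 = 247°   (square ↓)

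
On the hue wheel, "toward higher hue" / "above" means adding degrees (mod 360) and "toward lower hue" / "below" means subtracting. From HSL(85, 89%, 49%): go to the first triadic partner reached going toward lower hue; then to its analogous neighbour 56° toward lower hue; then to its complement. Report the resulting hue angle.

85 − 120 = -35 → -35 + 360 = 325°   (triadic ↓)
325 − 56 = 269°   (analog 56° ↓)
269 + 180 = 449 → 449 − 360 = 89°   (complement)

89°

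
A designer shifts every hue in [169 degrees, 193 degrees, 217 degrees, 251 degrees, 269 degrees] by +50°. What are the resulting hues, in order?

169 + 50 = 219°
193 + 50 = 243°
217 + 50 = 267°
251 + 50 = 301°
269 + 50 = 319°

219°, 243°, 267°, 301°, 319°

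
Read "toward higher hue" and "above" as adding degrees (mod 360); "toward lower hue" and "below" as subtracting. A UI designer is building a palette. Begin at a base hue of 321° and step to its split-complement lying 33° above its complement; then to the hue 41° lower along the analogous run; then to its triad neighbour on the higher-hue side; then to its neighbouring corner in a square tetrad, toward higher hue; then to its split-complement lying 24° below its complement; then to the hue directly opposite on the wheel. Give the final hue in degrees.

319°

+213° (split-comp 33° ↑): 321 + 213 = 534 → 534 − 360 = 174°
−41° (analog 41° ↓): 174 − 41 = 133°
+120° (triadic ↑): 133 + 120 = 253°
+90° (square ↑): 253 + 90 = 343°
+156° (split-comp 24° ↓): 343 + 156 = 499 → 499 − 360 = 139°
+180° (complement): 139 + 180 = 319°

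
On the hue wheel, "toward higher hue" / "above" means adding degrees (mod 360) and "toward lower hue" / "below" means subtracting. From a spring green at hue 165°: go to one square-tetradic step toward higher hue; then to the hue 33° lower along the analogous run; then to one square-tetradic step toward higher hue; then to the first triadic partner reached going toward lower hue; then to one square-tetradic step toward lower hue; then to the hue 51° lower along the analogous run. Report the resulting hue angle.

+90° (square ↑): 165 + 90 = 255°
−33° (analog 33° ↓): 255 − 33 = 222°
+90° (square ↑): 222 + 90 = 312°
−120° (triadic ↓): 312 − 120 = 192°
−90° (square ↓): 192 − 90 = 102°
−51° (analog 51° ↓): 102 − 51 = 51°

51°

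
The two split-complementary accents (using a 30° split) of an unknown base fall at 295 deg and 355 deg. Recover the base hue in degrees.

145°

The accents sit 30° either side of the complement, so the complement is their short-arc midpoint on the wheel.
Short-arc midpoint of 295° and 355°: 325°.
Base is 180° from the complement: 325 − 180 = 145°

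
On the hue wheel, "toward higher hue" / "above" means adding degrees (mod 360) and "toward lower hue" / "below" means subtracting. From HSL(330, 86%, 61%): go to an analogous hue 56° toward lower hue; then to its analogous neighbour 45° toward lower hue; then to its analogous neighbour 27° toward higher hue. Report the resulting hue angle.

256°

330 − 56 = 274°   (analog 56° ↓)
274 − 45 = 229°   (analog 45° ↓)
229 + 27 = 256°   (analog 27° ↑)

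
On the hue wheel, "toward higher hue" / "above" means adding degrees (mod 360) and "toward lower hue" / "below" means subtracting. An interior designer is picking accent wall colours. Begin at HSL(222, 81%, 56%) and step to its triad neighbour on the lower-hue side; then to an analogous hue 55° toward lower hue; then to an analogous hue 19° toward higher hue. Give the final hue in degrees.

−120° (triadic ↓): 222 − 120 = 102°
−55° (analog 55° ↓): 102 − 55 = 47°
+19° (analog 19° ↑): 47 + 19 = 66°

66°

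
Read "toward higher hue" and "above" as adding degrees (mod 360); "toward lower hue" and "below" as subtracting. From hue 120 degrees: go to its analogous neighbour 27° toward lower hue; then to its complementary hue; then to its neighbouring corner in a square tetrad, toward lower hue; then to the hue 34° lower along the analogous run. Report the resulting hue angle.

149°

−27° (analog 27° ↓): 120 − 27 = 93°
+180° (complement): 93 + 180 = 273°
−90° (square ↓): 273 − 90 = 183°
−34° (analog 34° ↓): 183 − 34 = 149°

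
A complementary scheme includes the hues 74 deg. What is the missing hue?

The complement sits 180° across the wheel.
The full set through 74° is {74°, 254°}.
Given {74°}, the missing hue is 254°.

254°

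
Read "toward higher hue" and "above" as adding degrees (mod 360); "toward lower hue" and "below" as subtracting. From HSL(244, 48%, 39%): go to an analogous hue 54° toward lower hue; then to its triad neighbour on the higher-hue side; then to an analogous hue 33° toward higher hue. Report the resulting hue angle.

244 − 54 = 190°   (analog 54° ↓)
190 + 120 = 310°   (triadic ↑)
310 + 33 = 343°   (analog 33° ↑)

343°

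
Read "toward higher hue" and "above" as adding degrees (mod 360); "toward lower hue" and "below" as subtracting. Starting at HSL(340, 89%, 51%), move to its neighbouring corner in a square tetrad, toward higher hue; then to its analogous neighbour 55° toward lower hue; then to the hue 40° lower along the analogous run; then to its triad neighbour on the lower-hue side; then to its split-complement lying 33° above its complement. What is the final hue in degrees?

68°

340 + 90 = 430 → 430 − 360 = 70°   (square ↑)
70 − 55 = 15°   (analog 55° ↓)
15 − 40 = -25 → -25 + 360 = 335°   (analog 40° ↓)
335 − 120 = 215°   (triadic ↓)
215 + 213 = 428 → 428 − 360 = 68°   (split-comp 33° ↑)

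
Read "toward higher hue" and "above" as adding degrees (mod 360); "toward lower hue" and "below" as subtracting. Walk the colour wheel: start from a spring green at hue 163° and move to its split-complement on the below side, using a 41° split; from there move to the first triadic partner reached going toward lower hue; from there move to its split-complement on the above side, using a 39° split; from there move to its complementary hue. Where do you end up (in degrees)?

+139° (split-comp 41° ↓): 163 + 139 = 302°
−120° (triadic ↓): 302 − 120 = 182°
+219° (split-comp 39° ↑): 182 + 219 = 401 → 401 − 360 = 41°
+180° (complement): 41 + 180 = 221°

221°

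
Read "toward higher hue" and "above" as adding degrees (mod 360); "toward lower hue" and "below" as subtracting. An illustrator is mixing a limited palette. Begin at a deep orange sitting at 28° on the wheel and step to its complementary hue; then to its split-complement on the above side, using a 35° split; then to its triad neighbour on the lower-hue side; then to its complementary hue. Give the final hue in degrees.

28 + 180 = 208°   (complement)
208 + 215 = 423 → 423 − 360 = 63°   (split-comp 35° ↑)
63 − 120 = -57 → -57 + 360 = 303°   (triadic ↓)
303 + 180 = 483 → 483 − 360 = 123°   (complement)

123°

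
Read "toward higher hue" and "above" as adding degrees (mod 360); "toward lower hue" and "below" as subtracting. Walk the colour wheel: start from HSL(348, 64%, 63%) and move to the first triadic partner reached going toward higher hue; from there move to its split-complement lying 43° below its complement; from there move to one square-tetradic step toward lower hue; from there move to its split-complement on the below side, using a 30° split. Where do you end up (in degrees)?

+120° (triadic ↑): 348 + 120 = 468 → 468 − 360 = 108°
+137° (split-comp 43° ↓): 108 + 137 = 245°
−90° (square ↓): 245 − 90 = 155°
+150° (split-comp 30° ↓): 155 + 150 = 305°

305°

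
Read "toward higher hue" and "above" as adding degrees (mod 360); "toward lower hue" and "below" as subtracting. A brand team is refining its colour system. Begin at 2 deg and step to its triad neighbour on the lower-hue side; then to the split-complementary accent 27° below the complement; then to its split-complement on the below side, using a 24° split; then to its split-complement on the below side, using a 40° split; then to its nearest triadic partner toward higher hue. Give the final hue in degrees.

−120° (triadic ↓): 2 − 120 = -118 → -118 + 360 = 242°
+153° (split-comp 27° ↓): 242 + 153 = 395 → 395 − 360 = 35°
+156° (split-comp 24° ↓): 35 + 156 = 191°
+140° (split-comp 40° ↓): 191 + 140 = 331°
+120° (triadic ↑): 331 + 120 = 451 → 451 − 360 = 91°

91°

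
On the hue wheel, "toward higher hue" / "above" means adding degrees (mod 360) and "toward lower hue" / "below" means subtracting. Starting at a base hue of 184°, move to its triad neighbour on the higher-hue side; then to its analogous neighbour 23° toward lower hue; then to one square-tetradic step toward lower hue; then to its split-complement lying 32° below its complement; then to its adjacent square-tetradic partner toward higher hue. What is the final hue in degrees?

+120° (triadic ↑): 184 + 120 = 304°
−23° (analog 23° ↓): 304 − 23 = 281°
−90° (square ↓): 281 − 90 = 191°
+148° (split-comp 32° ↓): 191 + 148 = 339°
+90° (square ↑): 339 + 90 = 429 → 429 − 360 = 69°

69°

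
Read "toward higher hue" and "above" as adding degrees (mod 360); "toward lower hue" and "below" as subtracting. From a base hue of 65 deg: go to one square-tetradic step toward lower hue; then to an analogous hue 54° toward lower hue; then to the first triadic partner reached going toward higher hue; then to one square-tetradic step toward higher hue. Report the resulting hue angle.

square ↓ −90°: 65 − 90 = -25 → -25 + 360 = 335°
analog 54° ↓ −54°: 335 − 54 = 281°
triadic ↑ +120°: 281 + 120 = 401 → 401 − 360 = 41°
square ↑ +90°: 41 + 90 = 131°

131°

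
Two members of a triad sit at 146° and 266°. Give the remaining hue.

26°

A triad spaces three hues 120° apart.
The full set is {26°, 146°, 266°}.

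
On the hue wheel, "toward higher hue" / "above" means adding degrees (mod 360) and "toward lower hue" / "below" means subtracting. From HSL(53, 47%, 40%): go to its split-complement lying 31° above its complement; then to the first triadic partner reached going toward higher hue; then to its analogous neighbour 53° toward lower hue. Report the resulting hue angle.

+211° (split-comp 31° ↑): 53 + 211 = 264°
+120° (triadic ↑): 264 + 120 = 384 → 384 − 360 = 24°
−53° (analog 53° ↓): 24 − 53 = -29 → -29 + 360 = 331°

331°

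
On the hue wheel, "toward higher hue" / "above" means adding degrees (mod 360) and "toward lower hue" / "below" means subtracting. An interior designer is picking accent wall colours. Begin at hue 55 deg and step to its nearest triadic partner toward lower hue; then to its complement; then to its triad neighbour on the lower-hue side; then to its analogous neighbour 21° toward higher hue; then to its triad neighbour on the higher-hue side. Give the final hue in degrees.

136°

triadic ↓ −120°: 55 − 120 = -65 → -65 + 360 = 295°
complement +180°: 295 + 180 = 475 → 475 − 360 = 115°
triadic ↓ −120°: 115 − 120 = -5 → -5 + 360 = 355°
analog 21° ↑ +21°: 355 + 21 = 376 → 376 − 360 = 16°
triadic ↑ +120°: 16 + 120 = 136°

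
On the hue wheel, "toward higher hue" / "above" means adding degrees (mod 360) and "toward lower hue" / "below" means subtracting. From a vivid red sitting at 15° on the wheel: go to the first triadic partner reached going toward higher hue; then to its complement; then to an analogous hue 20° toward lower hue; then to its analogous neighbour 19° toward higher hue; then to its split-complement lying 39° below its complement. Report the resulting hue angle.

triadic ↑ +120°: 15 + 120 = 135°
complement +180°: 135 + 180 = 315°
analog 20° ↓ −20°: 315 − 20 = 295°
analog 19° ↑ +19°: 295 + 19 = 314°
split-comp 39° ↓ +141°: 314 + 141 = 455 → 455 − 360 = 95°

95°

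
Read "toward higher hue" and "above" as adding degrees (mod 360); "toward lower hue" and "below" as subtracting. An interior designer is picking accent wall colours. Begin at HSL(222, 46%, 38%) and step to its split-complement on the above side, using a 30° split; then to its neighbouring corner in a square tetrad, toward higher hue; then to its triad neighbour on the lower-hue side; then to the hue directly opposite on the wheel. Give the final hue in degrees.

222°

+210° (split-comp 30° ↑): 222 + 210 = 432 → 432 − 360 = 72°
+90° (square ↑): 72 + 90 = 162°
−120° (triadic ↓): 162 − 120 = 42°
+180° (complement): 42 + 180 = 222°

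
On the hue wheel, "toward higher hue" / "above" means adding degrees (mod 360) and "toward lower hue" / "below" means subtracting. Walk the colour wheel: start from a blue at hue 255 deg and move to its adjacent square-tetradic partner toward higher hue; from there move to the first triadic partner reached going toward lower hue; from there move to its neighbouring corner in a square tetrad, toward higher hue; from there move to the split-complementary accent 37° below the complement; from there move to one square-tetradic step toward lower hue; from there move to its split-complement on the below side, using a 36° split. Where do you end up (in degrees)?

square ↑ +90°: 255 + 90 = 345°
triadic ↓ −120°: 345 − 120 = 225°
square ↑ +90°: 225 + 90 = 315°
split-comp 37° ↓ +143°: 315 + 143 = 458 → 458 − 360 = 98°
square ↓ −90°: 98 − 90 = 8°
split-comp 36° ↓ +144°: 8 + 144 = 152°

152°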